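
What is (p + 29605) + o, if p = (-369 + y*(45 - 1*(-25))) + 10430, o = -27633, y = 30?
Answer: 14133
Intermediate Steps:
p = 12161 (p = (-369 + 30*(45 - 1*(-25))) + 10430 = (-369 + 30*(45 + 25)) + 10430 = (-369 + 30*70) + 10430 = (-369 + 2100) + 10430 = 1731 + 10430 = 12161)
(p + 29605) + o = (12161 + 29605) - 27633 = 41766 - 27633 = 14133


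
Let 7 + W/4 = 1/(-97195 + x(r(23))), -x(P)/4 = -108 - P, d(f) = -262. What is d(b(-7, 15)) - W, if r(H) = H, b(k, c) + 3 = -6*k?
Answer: -22621010/96671 ≈ -234.00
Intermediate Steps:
b(k, c) = -3 - 6*k
x(P) = 432 + 4*P (x(P) = -4*(-108 - P) = 432 + 4*P)
W = -2706792/96671 (W = -28 + 4/(-97195 + (432 + 4*23)) = -28 + 4/(-97195 + (432 + 92)) = -28 + 4/(-97195 + 524) = -28 + 4/(-96671) = -28 + 4*(-1/96671) = -28 - 4/96671 = -2706792/96671 ≈ -28.000)
d(b(-7, 15)) - W = -262 - 1*(-2706792/96671) = -262 + 2706792/96671 = -22621010/96671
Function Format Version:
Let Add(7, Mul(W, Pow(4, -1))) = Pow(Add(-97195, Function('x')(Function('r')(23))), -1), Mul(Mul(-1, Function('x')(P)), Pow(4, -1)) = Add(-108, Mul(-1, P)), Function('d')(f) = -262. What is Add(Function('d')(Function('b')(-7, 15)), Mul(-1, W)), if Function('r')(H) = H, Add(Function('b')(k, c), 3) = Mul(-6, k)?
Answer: Rational(-22621010, 96671) ≈ -234.00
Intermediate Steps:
Function('b')(k, c) = Add(-3, Mul(-6, k))
Function('x')(P) = Add(432, Mul(4, P)) (Function('x')(P) = Mul(-4, Add(-108, Mul(-1, P))) = Add(432, Mul(4, P)))
W = Rational(-2706792, 96671) (W = Add(-28, Mul(4, Pow(Add(-97195, Add(432, Mul(4, 23))), -1))) = Add(-28, Mul(4, Pow(Add(-97195, Add(432, 92)), -1))) = Add(-28, Mul(4, Pow(Add(-97195, 524), -1))) = Add(-28, Mul(4, Pow(-96671, -1))) = Add(-28, Mul(4, Rational(-1, 96671))) = Add(-28, Rational(-4, 96671)) = Rational(-2706792, 96671) ≈ -28.000)
Add(Function('d')(Function('b')(-7, 15)), Mul(-1, W)) = Add(-262, Mul(-1, Rational(-2706792, 96671))) = Add(-262, Rational(2706792, 96671)) = Rational(-22621010, 96671)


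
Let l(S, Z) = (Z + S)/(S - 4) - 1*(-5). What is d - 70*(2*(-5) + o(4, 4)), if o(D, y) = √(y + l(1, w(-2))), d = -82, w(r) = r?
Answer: 618 - 140*√21/3 ≈ 404.15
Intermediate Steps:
l(S, Z) = 5 + (S + Z)/(-4 + S) (l(S, Z) = (S + Z)/(-4 + S) + 5 = 5 + (S + Z)/(-4 + S))
o(D, y) = √(16/3 + y) (o(D, y) = √(y + (-20 - 2 + 6*1)/(-4 + 1)) = √(y + (-20 - 2 + 6)/(-3)) = √(y - ⅓*(-16)) = √(y + 16/3) = √(16/3 + y))
d - 70*(2*(-5) + o(4, 4)) = -82 - 70*(2*(-5) + √(48 + 9*4)/3) = -82 - 70*(-10 + √(48 + 36)/3) = -82 - 70*(-10 + √84/3) = -82 - 70*(-10 + (2*√21)/3) = -82 - 70*(-10 + 2*√21/3) = -82 + (700 - 140*√21/3) = 618 - 140*√21/3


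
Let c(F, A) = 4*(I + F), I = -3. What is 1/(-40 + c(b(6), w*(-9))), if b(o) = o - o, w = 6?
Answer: -1/52 ≈ -0.019231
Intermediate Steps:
b(o) = 0
c(F, A) = -12 + 4*F (c(F, A) = 4*(-3 + F) = -12 + 4*F)
1/(-40 + c(b(6), w*(-9))) = 1/(-40 + (-12 + 4*0)) = 1/(-40 + (-12 + 0)) = 1/(-40 - 12) = 1/(-52) = -1/52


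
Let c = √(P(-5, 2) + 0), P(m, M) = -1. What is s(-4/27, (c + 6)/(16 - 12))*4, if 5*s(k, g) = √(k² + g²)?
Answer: √(25771 + 8748*I)/135 ≈ 1.2057 + 0.19906*I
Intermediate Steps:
c = I (c = √(-1 + 0) = √(-1) = I ≈ 1.0*I)
s(k, g) = √(g² + k²)/5 (s(k, g) = √(k² + g²)/5 = √(g² + k²)/5)
s(-4/27, (c + 6)/(16 - 12))*4 = (√(((I + 6)/(16 - 12))² + (-4/27)²)/5)*4 = (√(((6 + I)/4)² + (-4*1/27)²)/5)*4 = (√(((6 + I)*(¼))² + (-4/27)²)/5)*4 = (√((3/2 + I/4)² + 16/729)/5)*4 = (√(16/729 + (3/2 + I/4)²)/5)*4 = 4*√(16/729 + (3/2 + I/4)²)/5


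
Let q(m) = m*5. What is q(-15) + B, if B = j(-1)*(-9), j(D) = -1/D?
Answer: -84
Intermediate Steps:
B = -9 (B = -1/(-1)*(-9) = -1*(-1)*(-9) = 1*(-9) = -9)
q(m) = 5*m
q(-15) + B = 5*(-15) - 9 = -75 - 9 = -84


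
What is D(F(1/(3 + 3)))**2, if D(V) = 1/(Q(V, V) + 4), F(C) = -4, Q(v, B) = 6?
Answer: 1/100 ≈ 0.010000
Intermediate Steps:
D(V) = 1/10 (D(V) = 1/(6 + 4) = 1/10)
D(F(1/(3 + 3)))**2 = (1/10)**2 = 1/100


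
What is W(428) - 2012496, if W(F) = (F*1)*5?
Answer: -2010356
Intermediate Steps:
W(F) = 5*F (W(F) = F*5 = 5*F)
W(428) - 2012496 = 5*428 - 2012496 = 2140 - 2012496 = -2010356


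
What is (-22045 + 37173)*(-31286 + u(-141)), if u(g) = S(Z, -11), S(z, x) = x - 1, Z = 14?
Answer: -473476144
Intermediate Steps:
S(z, x) = -1 + x
u(g) = -12 (u(g) = -1 - 11 = -12)
(-22045 + 37173)*(-31286 + u(-141)) = (-22045 + 37173)*(-31286 - 12) = 15128*(-31298) = -473476144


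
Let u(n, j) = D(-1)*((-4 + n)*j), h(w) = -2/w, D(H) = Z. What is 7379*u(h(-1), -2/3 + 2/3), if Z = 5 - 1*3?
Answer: 0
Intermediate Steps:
Z = 2 (Z = 5 - 3 = 2)
D(H) = 2
u(n, j) = 2*j*(-4 + n) (u(n, j) = 2*((-4 + n)*j) = 2*(j*(-4 + n)) = 2*j*(-4 + n))
7379*u(h(-1), -2/3 + 2/3) = 7379*(2*(-2/3 + 2/3)*(-4 - 2/(-1))) = 7379*(2*(-2*⅓ + 2*(⅓))*(-4 - 2*(-1))) = 7379*(2*(-⅔ + ⅔)*(-4 + 2)) = 7379*(2*0*(-2)) = 7379*0 = 0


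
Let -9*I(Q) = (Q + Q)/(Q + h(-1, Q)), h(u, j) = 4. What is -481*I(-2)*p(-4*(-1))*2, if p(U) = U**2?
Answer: -30784/9 ≈ -3420.4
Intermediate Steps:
I(Q) = -2*Q/(9*(4 + Q)) (I(Q) = -(Q + Q)/(9*(Q + 4)) = -2*Q/(9*(4 + Q)))
-481*I(-2)*p(-4*(-1))*2 = -481*(-2*(-2)/(36 + 9*(-2)))*(-4*(-1))**2*2 = -481*-2*(-2)/(36 - 18)*4**2*2 = -481*-2*(-2)/18*16*2 = -481*-2*(-2)*1/18*16*2 = -481*(2/9)*16*2 = -15392*2/9 = -481*64/9 = -30784/9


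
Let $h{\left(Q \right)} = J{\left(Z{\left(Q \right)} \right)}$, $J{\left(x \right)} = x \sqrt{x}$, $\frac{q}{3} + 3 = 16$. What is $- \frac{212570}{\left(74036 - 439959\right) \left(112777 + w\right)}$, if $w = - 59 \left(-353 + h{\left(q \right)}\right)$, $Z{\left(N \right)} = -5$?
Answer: $\frac{28400202280}{6531895316682543} - \frac{62708150 i \sqrt{5}}{6531895316682543} \approx 4.3479 \cdot 10^{-6} - 2.1467 \cdot 10^{-8} i$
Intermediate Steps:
$q = 39$ ($q = -9 + 3 \cdot 16 = -9 + 48 = 39$)
$J{\left(x \right)} = x^{\frac{3}{2}}$
$h{\left(Q \right)} = - 5 i \sqrt{5}$ ($h{\left(Q \right)} = \left(-5\right)^{\frac{3}{2}} = - 5 i \sqrt{5}$)
$w = 20827 + 295 i \sqrt{5}$ ($w = - 59 \left(-353 - 5 i \sqrt{5}\right) = 20827 + 295 i \sqrt{5} \approx 20827.0 + 659.64 i$)
$- \frac{212570}{\left(74036 - 439959\right) \left(112777 + w\right)} = - \frac{212570}{\left(74036 - 439959\right) \left(112777 + \left(20827 + 295 i \sqrt{5}\right)\right)} = - \frac{212570}{\left(-365923\right) \left(133604 + 295 i \sqrt{5}\right)} = - \frac{212570}{-48888776492 - 107947285 i \sqrt{5}}$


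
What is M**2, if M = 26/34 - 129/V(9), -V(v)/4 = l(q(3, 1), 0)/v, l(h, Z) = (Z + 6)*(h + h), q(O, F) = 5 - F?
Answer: 54922921/1183744 ≈ 46.398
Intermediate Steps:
l(h, Z) = 2*h*(6 + Z) (l(h, Z) = (6 + Z)*(2*h) = 2*h*(6 + Z))
V(v) = -192/v (V(v) = -4*2*(5 - 1*1)*(6 + 0)/v = -4*2*(5 - 1)*6/v = -4*2*4*6/v = -192/v)
M = 7411/1088 (M = 26/34 - 129/((-192/9)) = 26*(1/34) - 129/((-192*1/9)) = 13/17 - 129/(-64/3) = 13/17 - 129*(-3/64) = 13/17 + 387/64 = 7411/1088 ≈ 6.8116)
M**2 = (7411/1088)**2 = 54922921/1183744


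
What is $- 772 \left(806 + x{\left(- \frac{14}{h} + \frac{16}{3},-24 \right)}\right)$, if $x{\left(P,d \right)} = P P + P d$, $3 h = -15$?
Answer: $- \frac{117586408}{225} \approx -5.2261 \cdot 10^{5}$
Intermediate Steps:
$h = -5$ ($h = \frac{1}{3} \left(-15\right) = -5$)
$x{\left(P,d \right)} = P^{2} + P d$
$- 772 \left(806 + x{\left(- \frac{14}{h} + \frac{16}{3},-24 \right)}\right) = - 772 \left(806 + \left(- \frac{14}{-5} + \frac{16}{3}\right) \left(\left(- \frac{14}{-5} + \frac{16}{3}\right) - 24\right)\right) = - 772 \left(806 + \left(\left(-14\right) \left(- \frac{1}{5}\right) + 16 \cdot \frac{1}{3}\right) \left(\left(\left(-14\right) \left(- \frac{1}{5}\right) + 16 \cdot \frac{1}{3}\right) - 24\right)\right) = - 772 \left(806 + \left(\frac{14}{5} + \frac{16}{3}\right) \left(\left(\frac{14}{5} + \frac{16}{3}\right) - 24\right)\right) = - 772 \left(806 + \frac{122 \left(\frac{122}{15} - 24\right)}{15}\right) = - 772 \left(806 + \frac{122}{15} \left(- \frac{238}{15}\right)\right) = - 772 \left(806 - \frac{29036}{225}\right) = \left(-772\right) \frac{152314}{225} = - \frac{117586408}{225}$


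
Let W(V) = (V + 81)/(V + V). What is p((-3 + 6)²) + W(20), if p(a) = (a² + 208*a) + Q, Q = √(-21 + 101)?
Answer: 78221/40 + 4*√5 ≈ 1964.5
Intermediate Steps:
Q = 4*√5 (Q = √80 = 4*√5 ≈ 8.9443)
W(V) = (81 + V)/(2*V) (W(V) = (81 + V)/((2*V)) = (81 + V)*(1/(2*V)) = (81 + V)/(2*V))
p(a) = a² + 4*√5 + 208*a (p(a) = (a² + 208*a) + 4*√5 = a² + 4*√5 + 208*a)
p((-3 + 6)²) + W(20) = (((-3 + 6)²)² + 4*√5 + 208*(-3 + 6)²) + (½)*(81 + 20)/20 = ((3²)² + 4*√5 + 208*3²) + (½)*(1/20)*101 = (9² + 4*√5 + 208*9) + 101/40 = (81 + 4*√5 + 1872) + 101/40 = (1953 + 4*√5) + 101/40 = 78221/40 + 4*√5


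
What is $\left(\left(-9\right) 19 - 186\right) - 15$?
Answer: $-372$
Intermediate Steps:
$\left(\left(-9\right) 19 - 186\right) - 15 = \left(-171 - 186\right) - 15 = -357 - 15 = -372$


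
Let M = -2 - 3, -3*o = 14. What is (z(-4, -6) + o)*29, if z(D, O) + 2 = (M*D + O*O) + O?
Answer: 3770/3 ≈ 1256.7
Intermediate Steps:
o = -14/3 (o = -⅓*14 = -14/3 ≈ -4.6667)
M = -5
z(D, O) = -2 + O + O² - 5*D (z(D, O) = -2 + ((-5*D + O*O) + O) = -2 + ((-5*D + O²) + O) = -2 + ((O² - 5*D) + O) = -2 + (O + O² - 5*D) = -2 + O + O² - 5*D)
(z(-4, -6) + o)*29 = ((-2 - 6 + (-6)² - 5*(-4)) - 14/3)*29 = ((-2 - 6 + 36 + 20) - 14/3)*29 = (48 - 14/3)*29 = (130/3)*29 = 3770/3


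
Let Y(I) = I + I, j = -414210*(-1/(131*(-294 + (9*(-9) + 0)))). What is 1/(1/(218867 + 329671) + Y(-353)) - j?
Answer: 10692217312828/1268302133425 ≈ 8.4303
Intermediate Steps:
j = -27614/3275 (j = -414210*(-1/(131*(-294 + (-81 + 0)))) = -414210*(-1/(131*(-294 - 81))) = -414210/((-375*(-131))) = -414210/49125 = -414210*1/49125 = -27614/3275 ≈ -8.4318)
Y(I) = 2*I
1/(1/(218867 + 329671) + Y(-353)) - j = 1/(1/(218867 + 329671) + 2*(-353)) - 1*(-27614/3275) = 1/(1/548538 - 706) + 27614/3275 = 1/(-387267827/548538) + 27614/3275 = -548538/387267827 + 27614/3275 = 10692217312828/1268302133425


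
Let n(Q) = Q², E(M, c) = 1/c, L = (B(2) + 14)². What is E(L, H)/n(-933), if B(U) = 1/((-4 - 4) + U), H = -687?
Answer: -1/598025943 ≈ -1.6722e-9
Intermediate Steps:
B(U) = 1/(-8 + U)
L = 6889/36 (L = (1/(-8 + 2) + 14)² = (1/(-6) + 14)² = (-⅙ + 14)² = (83/6)² = 6889/36 ≈ 191.36)
E(L, H)/n(-933) = 1/((-687)*((-933)²)) = -1/687/870489 = -1/687*1/870489 = -1/598025943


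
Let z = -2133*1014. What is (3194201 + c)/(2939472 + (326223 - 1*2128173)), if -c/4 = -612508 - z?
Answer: -1002405/379174 ≈ -2.6437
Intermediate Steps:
z = -2162862
c = -6201416 (c = -4*(-612508 - 1*(-2162862)) = -4*(-612508 + 2162862) = -4*1550354 = -6201416)
(3194201 + c)/(2939472 + (326223 - 1*2128173)) = (3194201 - 6201416)/(2939472 + (326223 - 1*2128173)) = -3007215/(2939472 + (326223 - 2128173)) = -3007215/(2939472 - 1801950) = -3007215/1137522 = -3007215*1/1137522 = -1002405/379174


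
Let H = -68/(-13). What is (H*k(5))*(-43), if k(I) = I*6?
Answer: -87720/13 ≈ -6747.7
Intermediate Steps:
H = 68/13 (H = -68*(-1/13) = 68/13 ≈ 5.2308)
k(I) = 6*I
(H*k(5))*(-43) = (68*(6*5)/13)*(-43) = ((68/13)*30)*(-43) = (2040/13)*(-43) = -87720/13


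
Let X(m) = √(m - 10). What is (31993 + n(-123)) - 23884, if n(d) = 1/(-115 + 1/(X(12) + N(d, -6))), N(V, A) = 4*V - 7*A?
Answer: 21717010331339/2678139551 + √2/2678139551 ≈ 8109.0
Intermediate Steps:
X(m) = √(-10 + m)
N(V, A) = -7*A + 4*V
n(d) = 1/(-115 + 1/(42 + √2 + 4*d)) (n(d) = 1/(-115 + 1/(√(-10 + 12) + (-7*(-6) + 4*d))) = 1/(-115 + 1/(√2 + (42 + 4*d))) = 1/(-115 + 1/(42 + √2 + 4*d)))
(31993 + n(-123)) - 23884 = (31993 + (-42 - √2 - 4*(-123))/(4829 + 115*√2 + 460*(-123))) - 23884 = (31993 + (-42 - √2 + 492)/(4829 + 115*√2 - 56580)) - 23884 = (31993 + (450 - √2)/(-51751 + 115*√2)) - 23884 = 8109 + (450 - √2)/(-51751 + 115*√2)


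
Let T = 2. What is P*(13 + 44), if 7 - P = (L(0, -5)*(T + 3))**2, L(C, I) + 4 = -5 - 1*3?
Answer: -204801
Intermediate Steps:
L(C, I) = -12 (L(C, I) = -4 + (-5 - 1*3) = -4 + (-5 - 3) = -4 - 8 = -12)
P = -3593 (P = 7 - (-12*(2 + 3))**2 = 7 - (-12*5)**2 = 7 - 1*(-60)**2 = 7 - 1*3600 = 7 - 3600 = -3593)
P*(13 + 44) = -3593*(13 + 44) = -3593*57 = -204801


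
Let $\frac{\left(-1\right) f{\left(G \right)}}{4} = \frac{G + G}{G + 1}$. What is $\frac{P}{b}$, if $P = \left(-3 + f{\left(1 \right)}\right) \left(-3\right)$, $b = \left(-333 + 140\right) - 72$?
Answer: $- \frac{21}{265} \approx -0.079245$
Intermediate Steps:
$f{\left(G \right)} = - \frac{8 G}{1 + G}$ ($f{\left(G \right)} = - 4 \frac{G + G}{G + 1} = - 4 \frac{2 G}{1 + G} = - \frac{8 G}{1 + G}$)
$b = -265$ ($b = -193 - 72 = -265$)
$P = 21$ ($P = \left(-3 - \frac{8}{1 + 1}\right) \left(-3\right) = \left(-3 - \frac{8}{2}\right) \left(-3\right) = \left(-3 - 8 \cdot \frac{1}{2}\right) \left(-3\right) = \left(-3 - 4\right) \left(-3\right) = \left(-7\right) \left(-3\right) = 21$)
$\frac{P}{b} = \frac{21}{-265} = 21 \left(- \frac{1}{265}\right) = - \frac{21}{265}$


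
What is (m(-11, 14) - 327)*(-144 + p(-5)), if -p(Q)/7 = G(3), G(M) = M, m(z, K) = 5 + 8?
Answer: 51810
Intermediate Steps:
m(z, K) = 13
p(Q) = -21 (p(Q) = -7*3 = -21)
(m(-11, 14) - 327)*(-144 + p(-5)) = (13 - 327)*(-144 - 21) = -314*(-165) = 51810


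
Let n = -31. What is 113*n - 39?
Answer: -3542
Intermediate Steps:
113*n - 39 = 113*(-31) - 39 = -3503 - 39 = -3542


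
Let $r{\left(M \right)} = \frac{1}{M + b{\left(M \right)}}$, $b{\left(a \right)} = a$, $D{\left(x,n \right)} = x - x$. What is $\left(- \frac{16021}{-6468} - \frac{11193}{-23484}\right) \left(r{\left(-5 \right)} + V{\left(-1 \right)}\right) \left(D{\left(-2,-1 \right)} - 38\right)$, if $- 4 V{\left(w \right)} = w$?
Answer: $- \frac{9346531}{555170} \approx -16.835$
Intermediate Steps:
$D{\left(x,n \right)} = 0$
$V{\left(w \right)} = - \frac{w}{4}$
$r{\left(M \right)} = \frac{1}{2 M}$ ($r{\left(M \right)} = \frac{1}{M + M} = \frac{1}{2 M}$)
$\left(- \frac{16021}{-6468} - \frac{11193}{-23484}\right) \left(r{\left(-5 \right)} + V{\left(-1 \right)}\right) \left(D{\left(-2,-1 \right)} - 38\right) = \left(- \frac{16021}{-6468} - \frac{11193}{-23484}\right) \left(\frac{1}{2 \left(-5\right)} - - \frac{1}{4}\right) \left(0 - 38\right) = \left(\left(-16021\right) \left(- \frac{1}{6468}\right) - - \frac{3731}{7828}\right) \left(\frac{1}{2} \left(- \frac{1}{5}\right) + \frac{1}{4}\right) \left(-38\right) = \left(\frac{16021}{6468} + \frac{3731}{7828}\right) \left(- \frac{1}{10} + \frac{1}{4}\right) \left(-38\right) = \frac{9346531 \cdot \frac{3}{20} \left(-38\right)}{3164469} = \frac{9346531}{3164469} \left(- \frac{57}{10}\right) = - \frac{9346531}{555170}$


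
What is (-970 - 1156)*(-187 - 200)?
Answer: 822762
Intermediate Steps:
(-970 - 1156)*(-187 - 200) = -2126*(-387) = 822762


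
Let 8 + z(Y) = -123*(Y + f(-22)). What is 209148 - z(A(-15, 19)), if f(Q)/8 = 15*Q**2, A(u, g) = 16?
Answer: 7354964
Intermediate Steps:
f(Q) = 120*Q**2 (f(Q) = 8*(15*Q**2) = 120*Q**2)
z(Y) = -7143848 - 123*Y (z(Y) = -8 - 123*(Y + 120*(-22)**2) = -8 - 123*(Y + 120*484) = -8 - 123*(Y + 58080) = -8 - 123*(58080 + Y) = -8 + (-7143840 - 123*Y) = -7143848 - 123*Y)
209148 - z(A(-15, 19)) = 209148 - (-7143848 - 123*16) = 209148 - (-7143848 - 1968) = 209148 - 1*(-7145816) = 209148 + 7145816 = 7354964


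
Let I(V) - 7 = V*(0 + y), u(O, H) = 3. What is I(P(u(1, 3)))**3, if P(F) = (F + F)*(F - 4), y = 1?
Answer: 1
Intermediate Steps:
P(F) = 2*F*(-4 + F) (P(F) = (2*F)*(-4 + F) = 2*F*(-4 + F))
I(V) = 7 + V (I(V) = 7 + V*(0 + 1) = 7 + V*1 = 7 + V)
I(P(u(1, 3)))**3 = (7 + 2*3*(-4 + 3))**3 = (7 + 2*3*(-1))**3 = (7 - 6)**3 = 1**3 = 1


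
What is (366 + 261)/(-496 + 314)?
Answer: -627/182 ≈ -3.4451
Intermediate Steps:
(366 + 261)/(-496 + 314) = 627/(-182) = 627*(-1/182) = -627/182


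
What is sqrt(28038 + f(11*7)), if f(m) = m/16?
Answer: sqrt(448685)/4 ≈ 167.46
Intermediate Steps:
f(m) = m/16 (f(m) = m*(1/16) = m/16)
sqrt(28038 + f(11*7)) = sqrt(28038 + (11*7)/16) = sqrt(28038 + (1/16)*77) = sqrt(28038 + 77/16) = sqrt(448685/16) = sqrt(448685)/4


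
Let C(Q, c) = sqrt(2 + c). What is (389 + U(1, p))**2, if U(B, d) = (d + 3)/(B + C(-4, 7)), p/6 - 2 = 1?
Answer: 2486929/16 ≈ 1.5543e+5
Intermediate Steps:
p = 18 (p = 12 + 6*1 = 12 + 6 = 18)
U(B, d) = (3 + d)/(3 + B) (U(B, d) = (d + 3)/(B + sqrt(2 + 7)) = (3 + d)/(B + sqrt(9)) = (3 + d)/(B + 3) = (3 + d)/(3 + B))
(389 + U(1, p))**2 = (389 + (3 + 18)/(3 + 1))**2 = (389 + 21/4)**2 = (1577/4)**2 = 2486929/16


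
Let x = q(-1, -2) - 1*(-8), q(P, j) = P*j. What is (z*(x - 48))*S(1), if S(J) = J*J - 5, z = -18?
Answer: -2736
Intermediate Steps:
x = 10 (x = -1*(-2) - 1*(-8) = 2 + 8 = 10)
S(J) = -5 + J**2 (S(J) = J**2 - 5 = -5 + J**2)
(z*(x - 48))*S(1) = (-18*(10 - 48))*(-5 + 1**2) = (-18*(-38))*(-5 + 1) = 684*(-4) = -2736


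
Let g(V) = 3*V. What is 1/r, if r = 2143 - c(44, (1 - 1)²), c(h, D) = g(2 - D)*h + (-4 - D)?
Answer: 1/1883 ≈ 0.00053107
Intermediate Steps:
c(h, D) = -4 - D + h*(6 - 3*D) (c(h, D) = (3*(2 - D))*h + (-4 - D) = (6 - 3*D)*h + (-4 - D) = h*(6 - 3*D) + (-4 - D) = -4 - D + h*(6 - 3*D))
r = 1883 (r = 2143 - (-4 - (1 - 1)² - 3*44*(-2 + (1 - 1)²)) = 2143 - (-4 - 1*0² - 3*44*(-2 + 0²)) = 2143 - (-4 - 1*0 - 3*44*(-2 + 0)) = 2143 - (-4 + 0 - 3*44*(-2)) = 2143 - (-4 + 0 + 264) = 2143 - 1*260 = 2143 - 260 = 1883)
1/r = 1/1883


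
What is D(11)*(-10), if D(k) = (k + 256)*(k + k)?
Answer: -58740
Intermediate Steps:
D(k) = 2*k*(256 + k) (D(k) = (256 + k)*(2*k) = 2*k*(256 + k))
D(11)*(-10) = (2*11*(256 + 11))*(-10) = (2*11*267)*(-10) = 5874*(-10) = -58740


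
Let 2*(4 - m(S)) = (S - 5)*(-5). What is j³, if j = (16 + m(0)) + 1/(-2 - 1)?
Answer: 79507/216 ≈ 368.09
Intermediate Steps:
m(S) = -17/2 + 5*S/2 (m(S) = 4 - (S - 5)*(-5)/2 = 4 - (-5 + S)*(-5)/2 = 4 - (25 - 5*S)/2 = 4 + (-25/2 + 5*S/2) = -17/2 + 5*S/2)
j = 43/6 (j = (16 + (-17/2 + (5/2)*0)) + 1/(-2 - 1) = (16 + (-17/2 + 0)) + 1/(-3) = (16 - 17/2) - ⅓ = 15/2 - ⅓ = 43/6 ≈ 7.1667)
j³ = (43/6)³ = 79507/216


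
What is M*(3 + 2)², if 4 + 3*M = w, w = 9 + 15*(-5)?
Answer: -1750/3 ≈ -583.33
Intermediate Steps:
w = -66 (w = 9 - 75 = -66)
M = -70/3 (M = -4/3 + (⅓)*(-66) = -4/3 - 22 = -70/3 ≈ -23.333)
M*(3 + 2)² = -70*(3 + 2)²/3 = -70/3*5² = -70/3*25 = -1750/3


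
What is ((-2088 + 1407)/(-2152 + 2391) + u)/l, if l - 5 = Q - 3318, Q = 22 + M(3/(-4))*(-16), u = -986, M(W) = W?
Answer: 236335/783681 ≈ 0.30157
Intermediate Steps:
Q = 34 (Q = 22 + (3/(-4))*(-16) = 22 + (3*(-¼))*(-16) = 22 - ¾*(-16) = 22 + 12 = 34)
l = -3279 (l = 5 + (34 - 3318) = 5 - 3284 = -3279)
((-2088 + 1407)/(-2152 + 2391) + u)/l = ((-2088 + 1407)/(-2152 + 2391) - 986)/(-3279) = (-681/239 - 986)*(-1/3279) = -236335/239*(-1/3279) = 236335/783681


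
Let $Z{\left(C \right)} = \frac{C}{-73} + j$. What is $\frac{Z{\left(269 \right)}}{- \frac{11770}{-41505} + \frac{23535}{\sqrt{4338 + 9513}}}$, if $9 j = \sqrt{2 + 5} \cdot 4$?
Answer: $\frac{33290590498}{1273979491342511} - \frac{5385701652715 \sqrt{19}}{1273979491342511} - \frac{495027368 \sqrt{7}}{157065964686063} + \frac{80084782940 \sqrt{133}}{157065964686063} \approx -0.012529$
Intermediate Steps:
$j = \frac{4 \sqrt{7}}{9}$ ($j = \frac{\sqrt{2 + 5} \cdot 4}{9} = \frac{\sqrt{7} \cdot 4}{9} = \frac{4 \sqrt{7}}{9} \approx 1.1759$)
$Z{\left(C \right)} = - \frac{C}{73} + \frac{4 \sqrt{7}}{9}$ ($Z{\left(C \right)} = \frac{C}{-73} + \frac{4 \sqrt{7}}{9} = C \left(- \frac{1}{73}\right) + \frac{4 \sqrt{7}}{9} = - \frac{C}{73} + \frac{4 \sqrt{7}}{9}$)
$\frac{Z{\left(269 \right)}}{- \frac{11770}{-41505} + \frac{23535}{\sqrt{4338 + 9513}}} = \frac{\left(- \frac{1}{73}\right) 269 + \frac{4 \sqrt{7}}{9}}{- \frac{11770}{-41505} + \frac{23535}{\sqrt{4338 + 9513}}} = \frac{- \frac{269}{73} + \frac{4 \sqrt{7}}{9}}{\left(-11770\right) \left(- \frac{1}{41505}\right) + \frac{23535}{\sqrt{13851}}} = \frac{- \frac{269}{73} + \frac{4 \sqrt{7}}{9}}{\frac{2354}{8301} + \frac{23535}{27 \sqrt{19}}} = \frac{- \frac{269}{73} + \frac{4 \sqrt{7}}{9}}{\frac{2354}{8301} + 23535 \frac{\sqrt{19}}{513}} = \frac{- \frac{269}{73} + \frac{4 \sqrt{7}}{9}}{\frac{2354}{8301} + \frac{2615 \sqrt{19}}{57}}$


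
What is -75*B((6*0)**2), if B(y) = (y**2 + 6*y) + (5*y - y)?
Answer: 0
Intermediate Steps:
B(y) = y**2 + 10*y (B(y) = (y**2 + 6*y) + 4*y = y**2 + 10*y)
-75*B((6*0)**2) = -75*(6*0)**2*(10 + (6*0)**2) = -75*0**2*(10 + 0**2) = -0*(10 + 0) = -0*10 = -75*0 = 0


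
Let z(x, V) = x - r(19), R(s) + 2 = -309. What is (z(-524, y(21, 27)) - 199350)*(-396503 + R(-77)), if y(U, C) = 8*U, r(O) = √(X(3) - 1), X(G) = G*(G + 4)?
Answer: 79312801436 + 793628*√5 ≈ 7.9315e+10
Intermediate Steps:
X(G) = G*(4 + G)
r(O) = 2*√5 (r(O) = √(3*(4 + 3) - 1) = √(3*7 - 1) = √(21 - 1) = √20 = 2*√5)
R(s) = -311 (R(s) = -2 - 309 = -311)
z(x, V) = x - 2*√5
(z(-524, y(21, 27)) - 199350)*(-396503 + R(-77)) = ((-524 - 2*√5) - 199350)*(-396503 - 311) = (-199874 - 2*√5)*(-396814) = 79312801436 + 793628*√5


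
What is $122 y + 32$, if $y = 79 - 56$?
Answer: $2838$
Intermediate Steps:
$y = 23$
$122 y + 32 = 122 \cdot 23 + 32 = 2806 + 32 = 2838$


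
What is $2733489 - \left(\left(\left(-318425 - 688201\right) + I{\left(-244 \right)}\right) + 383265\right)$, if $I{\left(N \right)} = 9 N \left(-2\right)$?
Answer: $3352458$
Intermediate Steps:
$I{\left(N \right)} = - 18 N$
$2733489 - \left(\left(\left(-318425 - 688201\right) + I{\left(-244 \right)}\right) + 383265\right) = 2733489 - \left(\left(\left(-318425 - 688201\right) - -4392\right) + 383265\right) = 2733489 - \left(\left(\left(-318425 - 688201\right) + 4392\right) + 383265\right) = 2733489 - \left(\left(-1006626 + 4392\right) + 383265\right) = 2733489 - \left(-1002234 + 383265\right) = 2733489 - -618969 = 2733489 + 618969 = 3352458$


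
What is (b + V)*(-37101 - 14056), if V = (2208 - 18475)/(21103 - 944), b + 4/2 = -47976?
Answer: 49479294367733/20159 ≈ 2.4545e+9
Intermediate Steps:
b = -47978 (b = -2 - 47976 = -47978)
V = -16267/20159 ≈ -0.80694
(b + V)*(-37101 - 14056) = (-47978 - 16267/20159)*(-37101 - 14056) = -967204769/20159*(-51157) = 49479294367733/20159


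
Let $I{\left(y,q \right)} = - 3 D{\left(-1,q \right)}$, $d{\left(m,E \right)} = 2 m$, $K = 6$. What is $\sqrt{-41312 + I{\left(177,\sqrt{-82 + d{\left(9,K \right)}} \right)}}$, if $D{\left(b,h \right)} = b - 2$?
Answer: $i \sqrt{41303} \approx 203.23 i$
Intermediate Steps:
$D{\left(b,h \right)} = -2 + b$
$I{\left(y,q \right)} = 9$ ($I{\left(y,q \right)} = - 3 \left(-2 - 1\right) = \left(-3\right) \left(-3\right) = 9$)
$\sqrt{-41312 + I{\left(177,\sqrt{-82 + d{\left(9,K \right)}} \right)}} = \sqrt{-41312 + 9} = \sqrt{-41303} = i \sqrt{41303}$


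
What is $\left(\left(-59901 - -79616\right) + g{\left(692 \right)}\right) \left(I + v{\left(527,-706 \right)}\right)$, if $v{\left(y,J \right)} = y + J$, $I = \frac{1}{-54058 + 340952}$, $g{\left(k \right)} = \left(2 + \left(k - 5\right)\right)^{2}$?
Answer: $- \frac{12695639352450}{143447} \approx -8.8504 \cdot 10^{7}$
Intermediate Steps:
$g{\left(k \right)} = \left(-3 + k\right)^{2}$ ($g{\left(k \right)} = \left(2 + \left(k - 5\right)\right)^{2} = \left(2 + \left(-5 + k\right)\right)^{2} = \left(-3 + k\right)^{2}$)
$I = \frac{1}{286894} \approx 3.4856 \cdot 10^{-6}$
$v{\left(y,J \right)} = J + y$
$\left(\left(-59901 - -79616\right) + g{\left(692 \right)}\right) \left(I + v{\left(527,-706 \right)}\right) = \left(\left(-59901 - -79616\right) + \left(-3 + 692\right)^{2}\right) \left(\frac{1}{286894} + \left(-706 + 527\right)\right) = \left(\left(-59901 + 79616\right) + 689^{2}\right) \left(\frac{1}{286894} - 179\right) = \left(19715 + 474721\right) \left(- \frac{51354025}{286894}\right) = 494436 \left(- \frac{51354025}{286894}\right) = - \frac{12695639352450}{143447}$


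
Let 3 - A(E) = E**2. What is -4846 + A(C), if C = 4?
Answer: -4859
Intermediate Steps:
A(E) = 3 - E**2
-4846 + A(C) = -4846 + (3 - 1*4**2) = -4846 + (3 - 1*16) = -4846 + (3 - 16) = -4846 - 13 = -4859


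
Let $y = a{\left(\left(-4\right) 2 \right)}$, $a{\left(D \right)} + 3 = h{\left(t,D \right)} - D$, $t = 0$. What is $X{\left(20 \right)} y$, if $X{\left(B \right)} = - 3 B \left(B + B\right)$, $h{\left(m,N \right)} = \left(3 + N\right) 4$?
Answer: $36000$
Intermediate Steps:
$h{\left(m,N \right)} = 12 + 4 N$
$X{\left(B \right)} = - 6 B^{2}$ ($X{\left(B \right)} = - 3 B 2 B = - 6 B^{2}$)
$a{\left(D \right)} = 9 + 3 D$ ($a{\left(D \right)} = -3 + \left(\left(12 + 4 D\right) - D\right) = -3 + \left(12 + 3 D\right) = 9 + 3 D$)
$y = -15$ ($y = 9 + 3 \left(\left(-4\right) 2\right) = 9 + 3 \left(-8\right) = 9 - 24 = -15$)
$X{\left(20 \right)} y = - 6 \cdot 20^{2} \left(-15\right) = \left(-6\right) 400 \left(-15\right) = \left(-2400\right) \left(-15\right) = 36000$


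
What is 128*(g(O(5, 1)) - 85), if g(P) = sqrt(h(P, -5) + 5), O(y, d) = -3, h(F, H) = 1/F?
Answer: -10880 + 128*sqrt(42)/3 ≈ -10603.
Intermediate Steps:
g(P) = sqrt(5 + 1/P) (g(P) = sqrt(1/P + 5) = sqrt(5 + 1/P))
128*(g(O(5, 1)) - 85) = 128*(sqrt(5 + 1/(-3)) - 85) = 128*(sqrt(5 - 1/3) - 85) = 128*(sqrt(14/3) - 85) = 128*(sqrt(42)/3 - 85) = 128*(-85 + sqrt(42)/3) = -10880 + 128*sqrt(42)/3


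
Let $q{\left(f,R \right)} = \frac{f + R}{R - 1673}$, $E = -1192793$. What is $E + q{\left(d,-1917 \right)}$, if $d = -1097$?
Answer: $- \frac{2141061928}{1795} \approx -1.1928 \cdot 10^{6}$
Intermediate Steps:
$q{\left(f,R \right)} = \frac{R + f}{-1673 + R}$
$E + q{\left(d,-1917 \right)} = -1192793 + \frac{-1917 - 1097}{-1673 - 1917} = -1192793 + \frac{1}{-3590} \left(-3014\right) = -1192793 - - \frac{1507}{1795} = -1192793 + \frac{1507}{1795} = - \frac{2141061928}{1795}$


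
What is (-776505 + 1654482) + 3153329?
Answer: 4031306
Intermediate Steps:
(-776505 + 1654482) + 3153329 = 877977 + 3153329 = 4031306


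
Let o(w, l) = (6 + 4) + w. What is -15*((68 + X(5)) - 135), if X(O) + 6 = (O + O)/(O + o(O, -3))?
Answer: 2175/2 ≈ 1087.5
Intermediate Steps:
o(w, l) = 10 + w
X(O) = -6 + 2*O/(10 + 2*O) (X(O) = -6 + (O + O)/(O + (10 + O)) = -6 + (2*O)/(10 + 2*O) = -6 + 2*O/(10 + 2*O))
-15*((68 + X(5)) - 135) = -15*((68 + 5*(-6 - 1*5)/(5 + 5)) - 135) = -15*((68 + 5*(-6 - 5)/10) - 135) = -15*((68 + 5*(⅒)*(-11)) - 135) = -15*((68 - 11/2) - 135) = -15*(125/2 - 135) = -15*(-145/2) = 2175/2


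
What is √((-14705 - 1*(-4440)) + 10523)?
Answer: √258 ≈ 16.062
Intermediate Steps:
√((-14705 - 1*(-4440)) + 10523) = √((-14705 + 4440) + 10523) = √(-10265 + 10523) = √258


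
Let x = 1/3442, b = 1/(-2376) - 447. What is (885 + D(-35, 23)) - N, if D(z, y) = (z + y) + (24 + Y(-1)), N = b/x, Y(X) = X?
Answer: 1828892081/1188 ≈ 1.5395e+6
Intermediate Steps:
b = -1062073/2376 (b = -1/2376 - 447 = -1062073/2376 ≈ -447.00)
x = 1/3442 ≈ 0.00029053
N = -1827827633/1188 (N = -1062073/(2376*1/3442) = -1062073/2376*3442 = -1827827633/1188 ≈ -1.5386e+6)
D(z, y) = 23 + y + z (D(z, y) = (z + y) + (24 - 1) = (y + z) + 23 = 23 + y + z)
(885 + D(-35, 23)) - N = (885 + (23 + 23 - 35)) - 1*(-1827827633/1188) = (885 + 11) + 1827827633/1188 = 896 + 1827827633/1188 = 1828892081/1188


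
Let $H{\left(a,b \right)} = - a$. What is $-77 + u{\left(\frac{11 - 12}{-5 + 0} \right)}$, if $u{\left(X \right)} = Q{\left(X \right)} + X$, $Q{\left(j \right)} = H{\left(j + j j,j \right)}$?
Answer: $- \frac{1926}{25} \approx -77.04$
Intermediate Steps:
$Q{\left(j \right)} = - j - j^{2}$ ($Q{\left(j \right)} = - (j + j j) = - (j + j^{2}) = - j - j^{2}$)
$u{\left(X \right)} = X - X \left(1 + X\right)$ ($u{\left(X \right)} = - X \left(1 + X\right) + X = X - X \left(1 + X\right)$)
$-77 + u{\left(\frac{11 - 12}{-5 + 0} \right)} = -77 - \left(\frac{11 - 12}{-5 + 0}\right)^{2} = -77 - \left(\frac{11 - 12}{-5}\right)^{2} = -77 - \left(\left(11 - 12\right) \left(- \frac{1}{5}\right)\right)^{2} = -77 - \left(\left(-1\right) \left(- \frac{1}{5}\right)\right)^{2} = -77 - \left(\frac{1}{5}\right)^{2} = -77 - \frac{1}{25} = - \frac{1926}{25}$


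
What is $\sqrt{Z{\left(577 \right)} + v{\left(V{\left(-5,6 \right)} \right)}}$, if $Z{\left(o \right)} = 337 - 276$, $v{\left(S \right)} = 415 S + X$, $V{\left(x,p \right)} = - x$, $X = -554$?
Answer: $\sqrt{1582} \approx 39.774$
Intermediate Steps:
$v{\left(S \right)} = -554 + 415 S$ ($v{\left(S \right)} = 415 S - 554 = -554 + 415 S$)
$Z{\left(o \right)} = 61$ ($Z{\left(o \right)} = 337 - 276 = 61$)
$\sqrt{Z{\left(577 \right)} + v{\left(V{\left(-5,6 \right)} \right)}} = \sqrt{61 - \left(554 - 415 \left(\left(-1\right) \left(-5\right)\right)\right)} = \sqrt{61 + \left(-554 + 415 \cdot 5\right)} = \sqrt{61 + \left(-554 + 2075\right)} = \sqrt{61 + 1521} = \sqrt{1582}$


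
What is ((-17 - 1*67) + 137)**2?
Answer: 2809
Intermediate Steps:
((-17 - 1*67) + 137)**2 = ((-17 - 67) + 137)**2 = (-84 + 137)**2 = 53**2 = 2809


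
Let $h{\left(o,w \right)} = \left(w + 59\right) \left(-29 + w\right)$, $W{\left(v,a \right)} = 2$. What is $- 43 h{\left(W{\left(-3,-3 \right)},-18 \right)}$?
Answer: $82861$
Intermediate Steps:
$h{\left(o,w \right)} = \left(-29 + w\right) \left(59 + w\right)$ ($h{\left(o,w \right)} = \left(59 + w\right) \left(-29 + w\right) = \left(-29 + w\right) \left(59 + w\right)$)
$- 43 h{\left(W{\left(-3,-3 \right)},-18 \right)} = - 43 \left(-1711 + \left(-18\right)^{2} + 30 \left(-18\right)\right) = - 43 \left(-1711 + 324 - 540\right) = \left(-43\right) \left(-1927\right) = 82861$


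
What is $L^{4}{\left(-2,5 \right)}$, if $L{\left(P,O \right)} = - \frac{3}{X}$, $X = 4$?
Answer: $\frac{81}{256} \approx 0.31641$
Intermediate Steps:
$L{\left(P,O \right)} = - \frac{3}{4}$
$L^{4}{\left(-2,5 \right)} = \left(- \frac{3}{4}\right)^{4} = \frac{81}{256}$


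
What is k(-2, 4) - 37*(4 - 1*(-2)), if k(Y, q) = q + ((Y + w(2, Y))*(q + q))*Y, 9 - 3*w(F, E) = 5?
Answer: -622/3 ≈ -207.33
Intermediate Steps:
w(F, E) = 4/3 (w(F, E) = 3 - ⅓*5 = 3 - 5/3 = 4/3)
k(Y, q) = q + 2*Y*q*(4/3 + Y) (k(Y, q) = q + ((Y + 4/3)*(q + q))*Y = q + ((4/3 + Y)*(2*q))*Y = q + (2*q*(4/3 + Y))*Y = q + 2*Y*q*(4/3 + Y))
k(-2, 4) - 37*(4 - 1*(-2)) = (⅓)*4*(3 + 6*(-2)² + 8*(-2)) - 37*(4 - 1*(-2)) = (⅓)*4*(3 + 6*4 - 16) - 37*(4 + 2) = (⅓)*4*(3 + 24 - 16) - 37*6 = (⅓)*4*11 - 222 = 44/3 - 222 = -622/3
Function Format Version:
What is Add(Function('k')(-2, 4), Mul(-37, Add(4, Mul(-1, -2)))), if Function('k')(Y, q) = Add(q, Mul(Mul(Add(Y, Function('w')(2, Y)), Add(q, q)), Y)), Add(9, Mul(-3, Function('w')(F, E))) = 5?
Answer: Rational(-622, 3) ≈ -207.33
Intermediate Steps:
Function('w')(F, E) = Rational(4, 3) (Function('w')(F, E) = Add(3, Mul(Rational(-1, 3), 5)) = Add(3, Rational(-5, 3)) = Rational(4, 3))
Function('k')(Y, q) = Add(q, Mul(2, Y, q, Add(Rational(4, 3), Y))) (Function('k')(Y, q) = Add(q, Mul(Mul(Add(Y, Rational(4, 3)), Add(q, q)), Y)) = Add(q, Mul(Mul(Add(Rational(4, 3), Y), Mul(2, q)), Y)) = Add(q, Mul(Mul(2, q, Add(Rational(4, 3), Y)), Y)) = Add(q, Mul(2, Y, q, Add(Rational(4, 3), Y))))
Add(Function('k')(-2, 4), Mul(-37, Add(4, Mul(-1, -2)))) = Add(Mul(Rational(1, 3), 4, Add(3, Mul(6, Pow(-2, 2)), Mul(8, -2))), Mul(-37, Add(4, Mul(-1, -2)))) = Add(Mul(Rational(1, 3), 4, Add(3, Mul(6, 4), -16)), Mul(-37, Add(4, 2))) = Add(Mul(Rational(1, 3), 4, Add(3, 24, -16)), Mul(-37, 6)) = Add(Mul(Rational(1, 3), 4, 11), -222) = Add(Rational(44, 3), -222) = Rational(-622, 3)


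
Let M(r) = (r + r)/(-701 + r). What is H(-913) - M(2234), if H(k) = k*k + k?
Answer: 1276457180/1533 ≈ 8.3265e+5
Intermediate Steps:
M(r) = 2*r/(-701 + r) (M(r) = (2*r)/(-701 + r) = 2*r/(-701 + r))
H(k) = k + k**2 (H(k) = k**2 + k = k + k**2)
H(-913) - M(2234) = -913*(1 - 913) - 2*2234/(-701 + 2234) = -913*(-912) - 2*2234/1533 = 832656 - 2*2234/1533 = 832656 - 1*4468/1533 = 832656 - 4468/1533 = 1276457180/1533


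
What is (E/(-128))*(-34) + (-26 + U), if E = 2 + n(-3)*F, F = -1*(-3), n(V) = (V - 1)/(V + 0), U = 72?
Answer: 1523/32 ≈ 47.594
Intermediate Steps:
n(V) = (-1 + V)/V
F = 3
E = 6 (E = 2 + ((-1 - 3)/(-3))*3 = 2 - ⅓*(-4)*3 = 2 + (4/3)*3 = 2 + 4 = 6)
(E/(-128))*(-34) + (-26 + U) = (6/(-128))*(-34) + (-26 + 72) = (6*(-1/128))*(-34) + 46 = -3/64*(-34) + 46 = 51/32 + 46 = 1523/32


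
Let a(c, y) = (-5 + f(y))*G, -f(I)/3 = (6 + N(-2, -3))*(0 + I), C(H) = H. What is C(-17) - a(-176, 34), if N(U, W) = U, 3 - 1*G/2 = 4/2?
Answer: 809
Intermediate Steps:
G = 2 (G = 6 - 8/2 = 6 - 2*2 = 6 - 4 = 2)
f(I) = -12*I (f(I) = -3*(6 - 2)*(0 + I) = -12*I)
a(c, y) = -10 - 24*y (a(c, y) = (-5 - 12*y)*2 = -10 - 24*y)
C(-17) - a(-176, 34) = -17 - (-10 - 24*34) = -17 - (-10 - 816) = -17 - 1*(-826) = -17 + 826 = 809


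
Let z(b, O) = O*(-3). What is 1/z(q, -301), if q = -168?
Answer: 1/903 ≈ 0.0011074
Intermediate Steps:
z(b, O) = -3*O
1/z(q, -301) = 1/(-3*(-301)) = 1/903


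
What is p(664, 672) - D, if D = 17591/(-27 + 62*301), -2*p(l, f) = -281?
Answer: 5201253/37270 ≈ 139.56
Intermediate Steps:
p(l, f) = 281/2 (p(l, f) = -½*(-281) = 281/2)
D = 17591/18635 (D = 17591/(-27 + 18662) = 17591/18635 ≈ 0.94398)
p(664, 672) - D = 281/2 - 1*17591/18635 = 281/2 - 17591/18635 = 5201253/37270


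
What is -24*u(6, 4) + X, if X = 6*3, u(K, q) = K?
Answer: -126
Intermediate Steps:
X = 18
-24*u(6, 4) + X = -24*6 + 18 = -144 + 18 = -126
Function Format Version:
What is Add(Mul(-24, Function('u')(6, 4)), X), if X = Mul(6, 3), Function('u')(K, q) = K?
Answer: -126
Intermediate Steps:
X = 18
Add(Mul(-24, Function('u')(6, 4)), X) = Add(Mul(-24, 6), 18) = Add(-144, 18) = -126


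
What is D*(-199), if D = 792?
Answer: -157608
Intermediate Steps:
D*(-199) = 792*(-199) = -157608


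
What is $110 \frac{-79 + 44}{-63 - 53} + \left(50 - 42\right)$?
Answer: $\frac{2389}{58} \approx 41.19$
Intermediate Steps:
$110 \frac{-79 + 44}{-63 - 53} + \left(50 - 42\right) = 110 \left(- \frac{35}{-116}\right) + 8 = 110 \left(\left(-35\right) \left(- \frac{1}{116}\right)\right) + 8 = 110 \cdot \frac{35}{116} + 8 = \frac{1925}{58} + 8 = \frac{2389}{58}$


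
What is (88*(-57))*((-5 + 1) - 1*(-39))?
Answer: -175560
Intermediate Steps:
(88*(-57))*((-5 + 1) - 1*(-39)) = -5016*(-4 + 39) = -5016*35 = -175560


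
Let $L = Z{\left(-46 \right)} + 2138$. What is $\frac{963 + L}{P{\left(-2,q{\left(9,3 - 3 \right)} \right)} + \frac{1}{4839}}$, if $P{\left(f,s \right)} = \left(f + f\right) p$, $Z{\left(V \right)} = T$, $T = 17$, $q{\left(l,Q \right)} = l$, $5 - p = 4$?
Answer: $- \frac{15088002}{19355} \approx -779.54$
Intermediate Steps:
$p = 1$ ($p = 5 - 4 = 1$)
$Z{\left(V \right)} = 17$
$L = 2155$ ($L = 17 + 2138 = 2155$)
$P{\left(f,s \right)} = 2 f$ ($P{\left(f,s \right)} = \left(f + f\right) 1 = 2 f 1 = 2 f$)
$\frac{963 + L}{P{\left(-2,q{\left(9,3 - 3 \right)} \right)} + \frac{1}{4839}} = \frac{963 + 2155}{2 \left(-2\right) + \frac{1}{4839}} = \frac{3118}{-4 + \frac{1}{4839}} = \frac{3118}{- \frac{19355}{4839}} = 3118 \left(- \frac{4839}{19355}\right) = - \frac{15088002}{19355}$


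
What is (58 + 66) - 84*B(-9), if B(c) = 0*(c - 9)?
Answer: 124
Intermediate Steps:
B(c) = 0 (B(c) = 0*(-9 + c) = 0)
(58 + 66) - 84*B(-9) = (58 + 66) - 84*0 = 124 + 0 = 124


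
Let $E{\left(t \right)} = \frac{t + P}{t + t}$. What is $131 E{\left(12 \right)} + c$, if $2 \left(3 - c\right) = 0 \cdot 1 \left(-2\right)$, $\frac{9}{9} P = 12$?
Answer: $134$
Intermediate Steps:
$P = 12$
$E{\left(t \right)} = \frac{12 + t}{2 t}$ ($E{\left(t \right)} = \frac{t + 12}{t + t} = \frac{12 + t}{2 t}$)
$c = 3$ ($c = 3 - \frac{0 \cdot 1 \left(-2\right)}{2} = 3 - \frac{0 \left(-2\right)}{2} = 3 - 0 = 3 + 0 = 3$)
$131 E{\left(12 \right)} + c = 131 \frac{12 + 12}{2 \cdot 12} + 3 = 131 \cdot \frac{1}{2} \cdot \frac{1}{12} \cdot 24 + 3 = 131 \cdot 1 + 3 = 131 + 3 = 134$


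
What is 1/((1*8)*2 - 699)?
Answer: -1/683 ≈ -0.0014641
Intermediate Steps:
1/((1*8)*2 - 699) = 1/(8*2 - 699) = 1/(16 - 699) = 1/(-683) = -1/683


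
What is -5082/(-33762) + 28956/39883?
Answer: 196716313/224421641 ≈ 0.87655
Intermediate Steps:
-5082/(-33762) + 28956/39883 = -5082*(-1/33762) + 28956*(1/39883) = 847/5627 + 28956/39883 = 196716313/224421641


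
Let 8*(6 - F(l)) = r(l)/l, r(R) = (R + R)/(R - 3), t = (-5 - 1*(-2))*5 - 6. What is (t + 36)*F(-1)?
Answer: 1455/16 ≈ 90.938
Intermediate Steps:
t = -21 (t = (-5 + 2)*5 - 6 = -3*5 - 6 = -15 - 6 = -21)
r(R) = 2*R/(-3 + R) (r(R) = (2*R)/(-3 + R) = 2*R/(-3 + R))
F(l) = 6 - 1/(4*(-3 + l)) (F(l) = 6 - 2*l/(-3 + l)/(8*l) = 6 - 1/(4*(-3 + l)))
(t + 36)*F(-1) = (-21 + 36)*((-73 + 24*(-1))/(4*(-3 - 1))) = 15*((¼)*(-73 - 24)/(-4)) = 15*((¼)*(-¼)*(-97)) = 15*(97/16) = 1455/16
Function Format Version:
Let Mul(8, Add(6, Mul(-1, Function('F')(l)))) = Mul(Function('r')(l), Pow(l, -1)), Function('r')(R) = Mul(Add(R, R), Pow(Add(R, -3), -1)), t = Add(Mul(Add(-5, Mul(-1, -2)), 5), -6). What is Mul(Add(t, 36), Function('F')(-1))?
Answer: Rational(1455, 16) ≈ 90.938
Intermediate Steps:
t = -21 (t = Add(Mul(Add(-5, 2), 5), -6) = Add(Mul(-3, 5), -6) = Add(-15, -6) = -21)
Function('r')(R) = Mul(2, R, Pow(Add(-3, R), -1)) (Function('r')(R) = Mul(Mul(2, R), Pow(Add(-3, R), -1)) = Mul(2, R, Pow(Add(-3, R), -1)))
Function('F')(l) = Add(6, Mul(Rational(-1, 4), Pow(Add(-3, l), -1))) (Function('F')(l) = Add(6, Mul(Rational(-1, 8), Mul(Mul(2, l, Pow(Add(-3, l), -1)), Pow(l, -1)))) = Add(6, Mul(Rational(-1, 8), Mul(2, Pow(Add(-3, l), -1)))) = Add(6, Mul(Rational(-1, 4), Pow(Add(-3, l), -1))))
Mul(Add(t, 36), Function('F')(-1)) = Mul(Add(-21, 36), Mul(Rational(1, 4), Pow(Add(-3, -1), -1), Add(-73, Mul(24, -1)))) = Mul(15, Mul(Rational(1, 4), Pow(-4, -1), Add(-73, -24))) = Mul(15, Mul(Rational(1, 4), Rational(-1, 4), -97)) = Mul(15, Rational(97, 16)) = Rational(1455, 16)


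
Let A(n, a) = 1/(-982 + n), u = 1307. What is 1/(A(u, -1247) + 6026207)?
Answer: 325/1958517276 ≈ 1.6594e-7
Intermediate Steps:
1/(A(u, -1247) + 6026207) = 1/(1/(-982 + 1307) + 6026207) = 1/(1/325 + 6026207) = 1/(1958517276/325) = 325/1958517276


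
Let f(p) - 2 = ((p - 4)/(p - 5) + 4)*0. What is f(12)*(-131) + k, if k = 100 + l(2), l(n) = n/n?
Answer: -161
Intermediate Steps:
l(n) = 1
f(p) = 2 (f(p) = 2 + ((p - 4)/(p - 5) + 4)*0 = 2 + ((-4 + p)/(-5 + p) + 4)*0 = 2 + (4 + (-4 + p)/(-5 + p))*0 = 2 + 0 = 2)
k = 101 (k = 100 + 1 = 101)
f(12)*(-131) + k = 2*(-131) + 101 = -262 + 101 = -161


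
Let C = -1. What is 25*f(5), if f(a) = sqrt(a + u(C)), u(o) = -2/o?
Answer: 25*sqrt(7) ≈ 66.144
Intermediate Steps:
f(a) = sqrt(2 + a) (f(a) = sqrt(a - 2/(-1)) = sqrt(a - 2*(-1)) = sqrt(a + 2) = sqrt(2 + a))
25*f(5) = 25*sqrt(2 + 5) = 25*sqrt(7)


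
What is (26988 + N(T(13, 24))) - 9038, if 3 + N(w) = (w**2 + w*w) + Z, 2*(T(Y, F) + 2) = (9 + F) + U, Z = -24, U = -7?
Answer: 18165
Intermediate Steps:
T(Y, F) = -1 + F/2 (T(Y, F) = -2 + ((9 + F) - 7)/2 = -2 + (2 + F)/2 = -2 + (1 + F/2) = -1 + F/2)
N(w) = -27 + 2*w**2 (N(w) = -3 + ((w**2 + w*w) - 24) = -3 + ((w**2 + w**2) - 24) = -3 + (2*w**2 - 24) = -3 + (-24 + 2*w**2) = -27 + 2*w**2)
(26988 + N(T(13, 24))) - 9038 = (26988 + (-27 + 2*(-1 + (1/2)*24)**2)) - 9038 = (26988 + (-27 + 2*(-1 + 12)**2)) - 9038 = (26988 + (-27 + 2*11**2)) - 9038 = (26988 + (-27 + 2*121)) - 9038 = (26988 + (-27 + 242)) - 9038 = (26988 + 215) - 9038 = 27203 - 9038 = 18165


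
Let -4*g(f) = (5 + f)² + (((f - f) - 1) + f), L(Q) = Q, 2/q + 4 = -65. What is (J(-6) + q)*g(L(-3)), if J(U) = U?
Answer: 0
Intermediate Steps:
q = -2/69 (q = 2/(-4 - 65) = 2/(-69) = 2*(-1/69) = -2/69 ≈ -0.028986)
g(f) = ¼ - f/4 - (5 + f)²/4 (g(f) = -((5 + f)² + (((f - f) - 1) + f))/4 = -((5 + f)² + ((0 - 1) + f))/4 = -((5 + f)² + (-1 + f))/4 = -(-1 + f + (5 + f)²)/4 = ¼ - f/4 - (5 + f)²/4)
(J(-6) + q)*g(L(-3)) = (-6 - 2/69)*(¼ - ¼*(-3) - (5 - 3)²/4) = -416*(¼ + ¾ - ¼*2²)/69 = -416*(¼ + ¾ - ¼*4)/69 = -416*(¼ + ¾ - 1)/69 = -416/69*0 = 0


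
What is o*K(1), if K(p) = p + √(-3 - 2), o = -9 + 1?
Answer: -8 - 8*I*√5 ≈ -8.0 - 17.889*I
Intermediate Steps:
o = -8
K(p) = p + I*√5 (K(p) = p + √(-5) = p + I*√5)
o*K(1) = -8*(1 + I*√5) = -8 - 8*I*√5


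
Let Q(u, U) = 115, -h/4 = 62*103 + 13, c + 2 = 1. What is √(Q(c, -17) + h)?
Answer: I*√25481 ≈ 159.63*I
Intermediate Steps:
c = -1 (c = -2 + 1 = -1)
h = -25596 (h = -4*(62*103 + 13) = -4*(6386 + 13) = -4*6399 = -25596)
√(Q(c, -17) + h) = √(115 - 25596) = √(-25481) = I*√25481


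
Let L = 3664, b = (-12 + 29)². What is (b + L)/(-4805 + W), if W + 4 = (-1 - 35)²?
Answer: -3953/3513 ≈ -1.1252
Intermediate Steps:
b = 289 (b = 17² = 289)
W = 1292 (W = -4 + (-1 - 35)² = -4 + (-36)² = -4 + 1296 = 1292)
(b + L)/(-4805 + W) = (289 + 3664)/(-4805 + 1292) = 3953/(-3513) = 3953*(-1/3513) = -3953/3513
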